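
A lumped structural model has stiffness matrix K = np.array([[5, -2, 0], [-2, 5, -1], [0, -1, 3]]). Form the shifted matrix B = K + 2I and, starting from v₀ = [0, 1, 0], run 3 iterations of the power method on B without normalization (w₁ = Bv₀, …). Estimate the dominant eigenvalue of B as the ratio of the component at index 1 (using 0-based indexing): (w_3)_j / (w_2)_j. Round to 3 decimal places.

B = K + 2I has rows (7, -2, 0); (-2, 7, -1); (0, -1, 5)
w1 = Bv₀ = (7·0 + (-2)·1 + 0·0; (-2)·0 + 7·1 + (-1)·0; 0·0 + (-1)·1 + 5·0) = (-2, 7, -1)
w2 = Bw1 = (7·(-2) + (-2)·7 + 0·(-1); (-2)·(-2) + 7·7 + (-1)·(-1); 0·(-2) + (-1)·7 + 5·(-1)) = (-28, 54, -12)
w3 = Bw2 = (-304, 446, -114)
Ratio: 446/54 = 8.259

8.259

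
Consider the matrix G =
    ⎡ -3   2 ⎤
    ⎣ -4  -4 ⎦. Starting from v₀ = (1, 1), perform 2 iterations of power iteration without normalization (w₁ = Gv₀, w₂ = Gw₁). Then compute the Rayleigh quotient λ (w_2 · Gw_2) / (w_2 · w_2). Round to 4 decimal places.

λ ≈ -3.2457

w1 = Gv₀ = (-1, -8)
w2 = Gw1 = (-13, 36)
Gw2 = (111, -92)
w2·Gw2 = (-13)·111 + 36·(-92) = -4755; w2·w2 = (-13)·(-13) + 36·36 = 1465
λ ≈ -4755/1465 = -3.2457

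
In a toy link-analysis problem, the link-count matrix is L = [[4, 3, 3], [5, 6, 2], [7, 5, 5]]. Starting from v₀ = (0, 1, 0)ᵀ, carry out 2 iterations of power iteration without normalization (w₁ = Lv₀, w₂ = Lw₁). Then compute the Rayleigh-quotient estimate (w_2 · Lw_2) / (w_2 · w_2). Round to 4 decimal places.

w1 = Lv₀ = (4·0 + 3·1 + 3·0; 5·0 + 6·1 + 2·0; 7·0 + 5·1 + 5·0) = (3, 6, 5)
w2 = Lw1 = (4·3 + 3·6 + 3·5; 5·3 + 6·6 + 2·5; 7·3 + 5·6 + 5·5) = (45, 61, 76)
Lw2 = (591, 743, 1000)
w2·Lw2 = 45·591 + 61·743 + 76·1000 = 147918; w2·w2 = 45·45 + 61·61 + 76·76 = 11522
λ ≈ 147918/11522 = 12.8379

λ ≈ 12.8379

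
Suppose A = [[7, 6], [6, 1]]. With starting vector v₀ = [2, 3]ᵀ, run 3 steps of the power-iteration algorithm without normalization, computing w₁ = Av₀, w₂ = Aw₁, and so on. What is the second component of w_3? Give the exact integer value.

w1 = Av₀ = (32, 15)
w2 = Aw1 = (314, 207)
w3 = Aw2 = (3440, 2091)
The requested component of w3 is 2091.

2091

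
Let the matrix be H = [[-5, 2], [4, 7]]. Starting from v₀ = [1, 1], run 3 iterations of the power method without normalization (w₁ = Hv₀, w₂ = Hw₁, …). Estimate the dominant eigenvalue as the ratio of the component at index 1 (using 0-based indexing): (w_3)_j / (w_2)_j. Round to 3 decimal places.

w1 = Hv₀ = ((-5)·1 + 2·1; 4·1 + 7·1) = (-3, 11)
w2 = Hw1 = ((-5)·(-3) + 2·11; 4·(-3) + 7·11) = (37, 65)
w3 = Hw2 = (-55, 603)
Ratio at component: 603 / 65 = 9.277

λ ≈ 9.277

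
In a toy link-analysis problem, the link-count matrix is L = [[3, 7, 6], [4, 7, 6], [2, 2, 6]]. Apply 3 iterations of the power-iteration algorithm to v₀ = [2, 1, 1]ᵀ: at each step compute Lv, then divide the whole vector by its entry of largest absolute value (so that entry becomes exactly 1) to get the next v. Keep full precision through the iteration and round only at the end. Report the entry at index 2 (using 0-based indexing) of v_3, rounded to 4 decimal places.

Lv0 = (19.00000, 21.00000, 12.00000); divide by 21.00000 → v1 = (0.90476, 1.00000, 0.57143)
Lv1 = (13.14286, 14.04762, 7.23810); divide by 14.04762 → v2 = (0.93559, 1.00000, 0.51525)
Lv2 = (12.89831, 13.83390, 6.96271); divide by 13.83390 → v3 = (0.93237, 1.00000, 0.50331)
Requested entry of v3: 2054/4081 = 0.5033

0.5033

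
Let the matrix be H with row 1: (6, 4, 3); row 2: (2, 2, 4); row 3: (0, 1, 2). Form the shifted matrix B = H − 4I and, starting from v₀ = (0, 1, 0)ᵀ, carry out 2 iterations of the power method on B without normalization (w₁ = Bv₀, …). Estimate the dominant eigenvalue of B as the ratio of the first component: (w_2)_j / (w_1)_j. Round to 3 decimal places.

B = H − 4I has rows (2, 4, 3); (2, -2, 4); (0, 1, -2)
w1 = Bv₀ = (4, -2, 1)
w2 = Bw1 = (3, 16, -4)
Ratio: 3/4 = 0.750

0.750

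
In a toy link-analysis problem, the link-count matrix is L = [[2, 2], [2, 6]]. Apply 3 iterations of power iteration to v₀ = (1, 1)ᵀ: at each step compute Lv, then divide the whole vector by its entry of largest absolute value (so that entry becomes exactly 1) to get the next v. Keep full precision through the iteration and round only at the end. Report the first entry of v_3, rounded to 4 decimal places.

Lv0 = (4.00000, 8.00000); divide by 8.00000 → v1 = (0.50000, 1.00000)
Lv1 = (3.00000, 7.00000); divide by 7.00000 → v2 = (0.42857, 1.00000)
Lv2 = (2.85714, 6.85714); divide by 6.85714 → v3 = (0.41667, 1.00000)
Requested entry of v3: 160/384 = 0.4167

0.4167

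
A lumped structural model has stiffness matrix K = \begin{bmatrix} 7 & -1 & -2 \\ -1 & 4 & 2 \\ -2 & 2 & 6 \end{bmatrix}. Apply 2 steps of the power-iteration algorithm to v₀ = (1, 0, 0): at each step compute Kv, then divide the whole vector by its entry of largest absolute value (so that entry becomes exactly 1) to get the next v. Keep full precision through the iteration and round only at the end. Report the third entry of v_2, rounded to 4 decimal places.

-0.5185

Kv0 = (7.00000, -1.00000, -2.00000); divide by 7.00000 → v1 = (1.00000, -0.14286, -0.28571)
Kv1 = (7.71429, -2.14286, -4.00000); divide by 7.71429 → v2 = (1.00000, -0.27778, -0.51852)
Requested entry of v2: -28/54 = -0.5185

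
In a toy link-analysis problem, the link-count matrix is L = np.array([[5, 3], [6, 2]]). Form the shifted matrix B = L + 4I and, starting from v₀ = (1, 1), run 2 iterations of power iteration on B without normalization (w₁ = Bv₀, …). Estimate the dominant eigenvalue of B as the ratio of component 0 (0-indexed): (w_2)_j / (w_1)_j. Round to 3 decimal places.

B = L + 4I has rows (9, 3); (6, 6)
w1 = Bv₀ = (9·1 + 3·1; 6·1 + 6·1) = (12, 12)
w2 = Bw1 = (9·12 + 3·12; 6·12 + 6·12) = (144, 144)
Ratio: 144/12 = 12.000

μ ≈ 12.000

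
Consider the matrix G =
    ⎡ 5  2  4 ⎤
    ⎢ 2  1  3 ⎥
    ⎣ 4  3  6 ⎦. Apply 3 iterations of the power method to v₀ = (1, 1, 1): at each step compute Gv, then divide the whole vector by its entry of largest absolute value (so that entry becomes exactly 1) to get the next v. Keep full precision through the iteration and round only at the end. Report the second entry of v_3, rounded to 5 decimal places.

0.47792

Gv0 = (11.000000, 6.000000, 13.000000); divide by 13.000000 → v1 = (0.846154, 0.461538, 1.000000)
Gv1 = (9.153846, 5.153846, 10.769231); divide by 10.769231 → v2 = (0.850000, 0.478571, 1.000000)
Gv2 = (9.207143, 5.178571, 10.835714); divide by 10.835714 → v3 = (0.849703, 0.477917, 1.000000)
Requested entry of v3: 725/1517 = 0.47792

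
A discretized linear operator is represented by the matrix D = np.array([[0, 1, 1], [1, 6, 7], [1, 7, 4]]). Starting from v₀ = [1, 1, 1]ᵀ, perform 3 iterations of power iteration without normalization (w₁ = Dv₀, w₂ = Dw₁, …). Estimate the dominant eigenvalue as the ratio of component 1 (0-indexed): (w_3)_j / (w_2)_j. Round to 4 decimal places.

λ ≈ 12.2471

w1 = Dv₀ = (0·1 + 1·1 + 1·1; 1·1 + 6·1 + 7·1; 1·1 + 7·1 + 4·1) = (2, 14, 12)
w2 = Dw1 = (0·2 + 1·14 + 1·12; 1·2 + 6·14 + 7·12; 1·2 + 7·14 + 4·12) = (26, 170, 148)
w3 = Dw2 = (318, 2082, 1808)
Ratio at component: 2082 / 170 = 12.2471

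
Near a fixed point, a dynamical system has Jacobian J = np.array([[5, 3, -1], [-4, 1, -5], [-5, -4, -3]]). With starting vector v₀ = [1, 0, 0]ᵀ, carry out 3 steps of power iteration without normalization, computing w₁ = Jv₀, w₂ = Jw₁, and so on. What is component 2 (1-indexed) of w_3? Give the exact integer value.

w1 = Jv₀ = (5, -4, -5)
w2 = Jw1 = (18, 1, 6)
w3 = Jw2 = (87, -101, -112)
The requested component of w3 is -101.

-101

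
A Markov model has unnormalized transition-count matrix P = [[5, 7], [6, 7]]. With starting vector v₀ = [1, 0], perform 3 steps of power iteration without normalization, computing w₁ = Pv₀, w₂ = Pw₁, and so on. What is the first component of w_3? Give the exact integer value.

839

w1 = Pv₀ = (5, 6)
w2 = Pw1 = (67, 72)
w3 = Pw2 = (839, 906)
The requested component of w3 is 839.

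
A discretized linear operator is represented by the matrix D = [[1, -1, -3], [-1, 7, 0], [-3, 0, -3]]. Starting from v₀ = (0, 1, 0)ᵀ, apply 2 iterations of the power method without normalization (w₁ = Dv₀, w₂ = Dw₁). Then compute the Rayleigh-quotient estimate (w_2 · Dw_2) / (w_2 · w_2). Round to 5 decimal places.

λ ≈ 7.18267

w1 = Dv₀ = (-1, 7, 0)
w2 = Dw1 = (-8, 50, 3)
Dw2 = (-67, 358, 15)
w2·Dw2 = (-8)·(-67) + 50·358 + 3·15 = 18481; w2·w2 = (-8)·(-8) + 50·50 + 3·3 = 2573
λ ≈ 18481/2573 = 7.18267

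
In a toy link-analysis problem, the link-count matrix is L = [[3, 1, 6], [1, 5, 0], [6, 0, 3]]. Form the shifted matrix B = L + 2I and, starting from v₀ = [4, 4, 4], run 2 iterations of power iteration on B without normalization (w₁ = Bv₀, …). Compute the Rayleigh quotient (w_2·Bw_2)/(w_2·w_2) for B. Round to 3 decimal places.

μ ≈ 10.985

B = L + 2I has rows (5, 1, 6); (1, 7, 0); (6, 0, 5)
w1 = Bv₀ = (5·4 + 1·4 + 6·4; 1·4 + 7·4 + 0·4; 6·4 + 0·4 + 5·4) = (48, 32, 44)
w2 = Bw1 = (5·48 + 1·32 + 6·44; 1·48 + 7·32 + 0·44; 6·48 + 0·32 + 5·44) = (536, 272, 508)
Bw2 = (6000, 2440, 5756)
w2·Bw2 = 6803728; w2·w2 = 619344; μ ≈ 6803728/619344 = 10.985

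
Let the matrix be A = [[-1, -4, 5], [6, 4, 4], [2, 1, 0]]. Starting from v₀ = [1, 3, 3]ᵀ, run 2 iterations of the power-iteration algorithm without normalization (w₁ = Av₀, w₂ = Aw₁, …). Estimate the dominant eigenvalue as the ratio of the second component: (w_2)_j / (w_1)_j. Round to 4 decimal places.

w1 = Av₀ = ((-1)·1 + (-4)·3 + 5·3; 6·1 + 4·3 + 4·3; 2·1 + 1·3 + 0·3) = (2, 30, 5)
w2 = Aw1 = ((-1)·2 + (-4)·30 + 5·5; 6·2 + 4·30 + 4·5; 2·2 + 1·30 + 0·5) = (-97, 152, 34)
Ratio at component: 152 / 30 = 5.0667

λ ≈ 5.0667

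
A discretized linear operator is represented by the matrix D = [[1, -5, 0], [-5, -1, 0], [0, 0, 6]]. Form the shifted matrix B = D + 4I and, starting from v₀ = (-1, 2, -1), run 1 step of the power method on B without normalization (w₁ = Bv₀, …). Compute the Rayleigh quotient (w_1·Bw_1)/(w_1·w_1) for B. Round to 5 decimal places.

9.27803

B = D + 4I has rows (5, -5, 0); (-5, 3, 0); (0, 0, 10)
w1 = Bv₀ = (-15, 11, -10)
Bw1 = (-130, 108, -100)
w1·Bw1 = 4138; w1·w1 = 446; μ ≈ 4138/446 = 9.27803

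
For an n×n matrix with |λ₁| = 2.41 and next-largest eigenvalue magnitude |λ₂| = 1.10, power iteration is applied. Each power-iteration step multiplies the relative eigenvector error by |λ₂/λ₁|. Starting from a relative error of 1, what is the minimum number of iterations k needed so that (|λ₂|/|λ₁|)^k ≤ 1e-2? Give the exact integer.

6

|λ₂/λ₁| = 1.10/2.41 = 0.45643
Need k ≥ ln(1e-2) / ln(0.45643) = -4.6052 / -0.7843 ≈ 5.872
Smallest integer k satisfying the bound: 6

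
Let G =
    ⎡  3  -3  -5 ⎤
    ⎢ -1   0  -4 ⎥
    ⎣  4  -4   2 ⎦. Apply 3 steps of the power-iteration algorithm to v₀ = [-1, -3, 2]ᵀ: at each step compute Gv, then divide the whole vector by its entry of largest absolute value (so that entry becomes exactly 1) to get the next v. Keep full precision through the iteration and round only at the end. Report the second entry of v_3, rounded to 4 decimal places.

Gv0 = (-4.00000, -7.00000, 12.00000); divide by 12.00000 → v1 = (-0.33333, -0.58333, 1.00000)
Gv1 = (-4.25000, -3.66667, 3.00000); divide by -4.25000 → v2 = (1.00000, 0.86275, -0.70588)
Gv2 = (3.94118, 1.82353, -0.86275); divide by 3.94118 → v3 = (1.00000, 0.46269, -0.21891)
Requested entry of v3: -93/-201 = 0.4627

0.4627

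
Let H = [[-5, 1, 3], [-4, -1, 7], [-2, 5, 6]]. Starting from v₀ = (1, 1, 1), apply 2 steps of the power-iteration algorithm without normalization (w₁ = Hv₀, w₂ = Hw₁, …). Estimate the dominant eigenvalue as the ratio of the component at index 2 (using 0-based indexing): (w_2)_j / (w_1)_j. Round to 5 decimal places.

7.33333

w1 = Hv₀ = (-1, 2, 9)
w2 = Hw1 = (34, 65, 66)
Ratio at component: 66 / 9 = 7.33333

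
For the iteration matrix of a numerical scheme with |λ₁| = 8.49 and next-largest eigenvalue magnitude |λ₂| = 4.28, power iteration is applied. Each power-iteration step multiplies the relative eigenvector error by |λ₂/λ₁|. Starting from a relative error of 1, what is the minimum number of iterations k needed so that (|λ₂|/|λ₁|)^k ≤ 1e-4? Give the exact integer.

14

|λ₂/λ₁| = 4.28/8.49 = 0.50412
Need k ≥ ln(1e-4) / ln(0.50412) = -9.2103 / -0.6849 ≈ 13.447
Smallest integer k satisfying the bound: 14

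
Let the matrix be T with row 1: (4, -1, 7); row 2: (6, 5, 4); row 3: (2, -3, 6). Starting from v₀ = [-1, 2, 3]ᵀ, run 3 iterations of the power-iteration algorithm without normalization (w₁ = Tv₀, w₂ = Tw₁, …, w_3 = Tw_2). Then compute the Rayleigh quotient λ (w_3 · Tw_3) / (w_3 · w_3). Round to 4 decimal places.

w1 = Tv₀ = (4·(-1) + (-1)·2 + 7·3; 6·(-1) + 5·2 + 4·3; 2·(-1) + (-3)·2 + 6·3) = (15, 16, 10)
w2 = Tw1 = (4·15 + (-1)·16 + 7·10; 6·15 + 5·16 + 4·10; 2·15 + (-3)·16 + 6·10) = (114, 210, 42)
w3 = Tw2 = (540, 1902, -150)
Tw3 = (-792, 12150, -5526)
w3·Tw3 = 540·(-792) + 1902·12150 + (-150)·(-5526) = 23510520; w3·w3 = 540·540 + 1902·1902 + (-150)·(-150) = 3931704
λ ≈ 23510520/3931704 = 5.9797

λ ≈ 5.9797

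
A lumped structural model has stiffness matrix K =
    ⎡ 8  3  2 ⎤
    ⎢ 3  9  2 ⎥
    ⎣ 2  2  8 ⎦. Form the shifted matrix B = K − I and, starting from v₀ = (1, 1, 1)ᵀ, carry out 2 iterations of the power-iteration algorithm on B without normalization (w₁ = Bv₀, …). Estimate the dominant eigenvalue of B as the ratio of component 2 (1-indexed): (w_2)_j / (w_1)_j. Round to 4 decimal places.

12.4615

B = K − I has rows (7, 3, 2); (3, 8, 2); (2, 2, 7)
w1 = Bv₀ = (7·1 + 3·1 + 2·1; 3·1 + 8·1 + 2·1; 2·1 + 2·1 + 7·1) = (12, 13, 11)
w2 = Bw1 = (7·12 + 3·13 + 2·11; 3·12 + 8·13 + 2·11; 2·12 + 2·13 + 7·11) = (145, 162, 127)
Ratio: 162/13 = 12.4615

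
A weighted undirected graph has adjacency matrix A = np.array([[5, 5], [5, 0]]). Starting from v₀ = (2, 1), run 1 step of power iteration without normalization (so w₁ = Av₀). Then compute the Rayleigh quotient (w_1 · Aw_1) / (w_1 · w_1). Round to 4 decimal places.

w1 = Av₀ = (5·2 + 5·1; 5·2 + 0·1) = (15, 10)
Aw1 = (125, 75)
w1·Aw1 = 15·125 + 10·75 = 2625; w1·w1 = 15·15 + 10·10 = 325
λ ≈ 2625/325 = 8.0769

8.0769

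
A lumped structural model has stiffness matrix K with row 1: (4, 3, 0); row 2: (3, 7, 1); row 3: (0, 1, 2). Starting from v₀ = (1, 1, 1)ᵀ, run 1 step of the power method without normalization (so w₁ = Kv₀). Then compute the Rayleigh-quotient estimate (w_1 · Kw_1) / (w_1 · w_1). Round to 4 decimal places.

w1 = Kv₀ = (4·1 + 3·1 + 0·1; 3·1 + 7·1 + 1·1; 0·1 + 1·1 + 2·1) = (7, 11, 3)
Kw1 = (61, 101, 17)
w1·Kw1 = 7·61 + 11·101 + 3·17 = 1589; w1·w1 = 7·7 + 11·11 + 3·3 = 179
λ ≈ 1589/179 = 8.8771

λ ≈ 8.8771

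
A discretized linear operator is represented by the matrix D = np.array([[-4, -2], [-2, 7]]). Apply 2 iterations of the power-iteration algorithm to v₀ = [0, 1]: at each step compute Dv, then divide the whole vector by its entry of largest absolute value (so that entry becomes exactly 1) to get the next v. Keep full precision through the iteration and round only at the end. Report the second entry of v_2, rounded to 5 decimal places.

Dv0 = (-2.000000, 7.000000); divide by 7.000000 → v1 = (-0.285714, 1.000000)
Dv1 = (-0.857143, 7.571429); divide by 7.571429 → v2 = (-0.113208, 1.000000)
Requested entry of v2: 53/53 = 1.00000

1.00000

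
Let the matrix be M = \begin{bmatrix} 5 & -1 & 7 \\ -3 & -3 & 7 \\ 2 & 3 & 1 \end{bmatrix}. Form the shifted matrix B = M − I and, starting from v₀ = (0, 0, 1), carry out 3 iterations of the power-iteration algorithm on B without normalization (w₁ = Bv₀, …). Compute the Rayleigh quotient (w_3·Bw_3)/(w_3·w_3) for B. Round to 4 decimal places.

B = M − I has rows (4, -1, 7); (-3, -4, 7); (2, 3, 0)
w1 = Bv₀ = (4·0 + (-1)·0 + 7·1; (-3)·0 + (-4)·0 + 7·1; 2·0 + 3·0 + 0·1) = (7, 7, 0)
w2 = Bw1 = (4·7 + (-1)·7 + 7·0; (-3)·7 + (-4)·7 + 7·0; 2·7 + 3·7 + 0·0) = (21, -49, 35)
w3 = Bw2 = (378, 378, -105)
Bw3 = (399, -3381, 1890)
w3·Bw3 = -1325646; w3·w3 = 296793; μ ≈ -1325646/296793 = -4.4666

μ ≈ -4.4666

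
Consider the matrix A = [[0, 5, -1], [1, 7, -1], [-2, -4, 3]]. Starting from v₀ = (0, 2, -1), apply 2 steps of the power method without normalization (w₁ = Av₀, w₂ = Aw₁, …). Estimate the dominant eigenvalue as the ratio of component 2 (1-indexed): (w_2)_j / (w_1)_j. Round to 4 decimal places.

λ ≈ 8.4667

w1 = Av₀ = (0·0 + 5·2 + (-1)·(-1); 1·0 + 7·2 + (-1)·(-1); (-2)·0 + (-4)·2 + 3·(-1)) = (11, 15, -11)
w2 = Aw1 = (0·11 + 5·15 + (-1)·(-11); 1·11 + 7·15 + (-1)·(-11); (-2)·11 + (-4)·15 + 3·(-11)) = (86, 127, -115)
Ratio at component: 127 / 15 = 8.4667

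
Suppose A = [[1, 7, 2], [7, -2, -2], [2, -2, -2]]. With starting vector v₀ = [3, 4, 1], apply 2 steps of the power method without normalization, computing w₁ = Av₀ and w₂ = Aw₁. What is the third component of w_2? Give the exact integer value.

52

w1 = Av₀ = (1·3 + 7·4 + 2·1; 7·3 + (-2)·4 + (-2)·1; 2·3 + (-2)·4 + (-2)·1) = (33, 11, -4)
w2 = Aw1 = (1·33 + 7·11 + 2·(-4); 7·33 + (-2)·11 + (-2)·(-4); 2·33 + (-2)·11 + (-2)·(-4)) = (102, 217, 52)
The requested component of w2 is 52.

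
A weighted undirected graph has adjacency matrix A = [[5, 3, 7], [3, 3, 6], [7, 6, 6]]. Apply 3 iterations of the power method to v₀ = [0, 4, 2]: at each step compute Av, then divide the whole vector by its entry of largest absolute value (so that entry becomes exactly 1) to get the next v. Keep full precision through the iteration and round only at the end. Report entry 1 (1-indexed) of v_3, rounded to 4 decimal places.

0.8303

Av0 = (26.00000, 24.00000, 36.00000); divide by 36.00000 → v1 = (0.72222, 0.66667, 1.00000)
Av1 = (12.61111, 10.16667, 15.05556); divide by 15.05556 → v2 = (0.83764, 0.67528, 1.00000)
Av2 = (13.21402, 10.53875, 15.91513); divide by 15.91513 → v3 = (0.83028, 0.66218, 1.00000)
Requested entry of v3: 7162/8626 = 0.8303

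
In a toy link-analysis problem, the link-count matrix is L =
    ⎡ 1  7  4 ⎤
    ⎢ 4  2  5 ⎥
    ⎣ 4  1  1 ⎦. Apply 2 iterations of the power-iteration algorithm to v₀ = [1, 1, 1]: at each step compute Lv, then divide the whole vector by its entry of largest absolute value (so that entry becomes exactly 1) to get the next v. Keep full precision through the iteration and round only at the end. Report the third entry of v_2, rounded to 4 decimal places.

Lv0 = (12.00000, 11.00000, 6.00000); divide by 12.00000 → v1 = (1.00000, 0.91667, 0.50000)
Lv1 = (9.41667, 8.33333, 5.41667); divide by 9.41667 → v2 = (1.00000, 0.88496, 0.57522)
Requested entry of v2: 65/113 = 0.5752

0.5752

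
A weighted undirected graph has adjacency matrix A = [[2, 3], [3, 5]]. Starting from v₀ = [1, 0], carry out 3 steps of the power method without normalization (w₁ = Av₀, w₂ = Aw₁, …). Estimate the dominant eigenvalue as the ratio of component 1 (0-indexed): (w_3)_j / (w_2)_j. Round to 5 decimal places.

λ ≈ 6.85714

w1 = Av₀ = (2·1 + 3·0; 3·1 + 5·0) = (2, 3)
w2 = Aw1 = (2·2 + 3·3; 3·2 + 5·3) = (13, 21)
w3 = Aw2 = (89, 144)
Ratio at component: 144 / 21 = 6.85714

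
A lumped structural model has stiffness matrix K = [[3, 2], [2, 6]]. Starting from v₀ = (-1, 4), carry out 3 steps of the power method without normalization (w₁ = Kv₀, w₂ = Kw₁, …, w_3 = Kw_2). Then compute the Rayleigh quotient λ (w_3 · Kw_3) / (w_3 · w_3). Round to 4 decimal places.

w1 = Kv₀ = (5, 22)
w2 = Kw1 = (59, 142)
w3 = Kw2 = (461, 970)
Kw3 = (3323, 6742)
w3·Kw3 = 461·3323 + 970·6742 = 8071643; w3·w3 = 461·461 + 970·970 = 1153421
λ ≈ 8071643/1153421 = 6.9980

λ ≈ 6.9980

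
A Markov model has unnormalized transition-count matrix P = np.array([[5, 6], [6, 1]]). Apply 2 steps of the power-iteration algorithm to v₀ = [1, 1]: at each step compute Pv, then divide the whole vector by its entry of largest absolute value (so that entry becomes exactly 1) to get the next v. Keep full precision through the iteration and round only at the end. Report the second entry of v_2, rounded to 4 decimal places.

Pv0 = (11.00000, 7.00000); divide by 11.00000 → v1 = (1.00000, 0.63636)
Pv1 = (8.81818, 6.63636); divide by 8.81818 → v2 = (1.00000, 0.75258)
Requested entry of v2: 73/97 = 0.7526

0.7526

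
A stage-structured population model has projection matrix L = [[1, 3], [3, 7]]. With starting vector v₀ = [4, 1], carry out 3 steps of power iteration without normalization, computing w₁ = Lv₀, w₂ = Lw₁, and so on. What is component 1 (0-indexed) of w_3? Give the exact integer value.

1270

w1 = Lv₀ = (1·4 + 3·1; 3·4 + 7·1) = (7, 19)
w2 = Lw1 = (1·7 + 3·19; 3·7 + 7·19) = (64, 154)
w3 = Lw2 = (526, 1270)
The requested component of w3 is 1270.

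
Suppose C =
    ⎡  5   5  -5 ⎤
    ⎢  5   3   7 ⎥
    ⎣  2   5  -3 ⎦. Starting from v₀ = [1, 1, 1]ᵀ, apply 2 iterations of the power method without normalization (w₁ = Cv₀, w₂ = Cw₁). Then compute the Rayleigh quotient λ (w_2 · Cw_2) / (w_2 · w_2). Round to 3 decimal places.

w1 = Cv₀ = (5, 15, 4)
w2 = Cw1 = (80, 98, 73)
Cw2 = (525, 1205, 431)
w2·Cw2 = 80·525 + 98·1205 + 73·431 = 191553; w2·w2 = 80·80 + 98·98 + 73·73 = 21333
λ ≈ 191553/21333 = 8.979

8.979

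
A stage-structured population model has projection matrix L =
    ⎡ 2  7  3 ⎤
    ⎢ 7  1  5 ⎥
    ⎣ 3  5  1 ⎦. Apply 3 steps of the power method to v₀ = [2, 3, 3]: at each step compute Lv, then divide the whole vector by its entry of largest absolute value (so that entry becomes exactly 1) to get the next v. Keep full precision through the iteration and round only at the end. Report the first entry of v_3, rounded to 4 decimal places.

0.9881

Lv0 = (34.00000, 32.00000, 24.00000); divide by 34.00000 → v1 = (1.00000, 0.94118, 0.70588)
Lv1 = (10.70588, 11.47059, 8.41176); divide by 11.47059 → v2 = (0.93333, 1.00000, 0.73333)
Lv2 = (11.06667, 11.20000, 8.53333); divide by 11.20000 → v3 = (0.98810, 1.00000, 0.76190)
Requested entry of v3: 4316/4368 = 0.9881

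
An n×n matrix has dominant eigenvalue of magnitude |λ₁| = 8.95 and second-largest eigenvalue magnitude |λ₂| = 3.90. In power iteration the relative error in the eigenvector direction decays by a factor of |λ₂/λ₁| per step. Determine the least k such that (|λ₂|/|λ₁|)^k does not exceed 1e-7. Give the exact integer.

20

|λ₂/λ₁| = 3.90/8.95 = 0.43575
Need k ≥ ln(1e-7) / ln(0.43575) = -16.1181 / -0.8307 ≈ 19.404
Smallest integer k satisfying the bound: 20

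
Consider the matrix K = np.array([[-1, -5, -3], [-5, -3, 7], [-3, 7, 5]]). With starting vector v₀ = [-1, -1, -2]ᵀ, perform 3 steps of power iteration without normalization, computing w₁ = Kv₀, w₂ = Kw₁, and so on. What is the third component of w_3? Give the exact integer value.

-1900

w1 = Kv₀ = ((-1)·(-1) + (-5)·(-1) + (-3)·(-2); (-5)·(-1) + (-3)·(-1) + 7·(-2); (-3)·(-1) + 7·(-1) + 5·(-2)) = (12, -6, -14)
w2 = Kw1 = ((-1)·12 + (-5)·(-6) + (-3)·(-14); (-5)·12 + (-3)·(-6) + 7·(-14); (-3)·12 + 7·(-6) + 5·(-14)) = (60, -140, -148)
w3 = Kw2 = (1084, -916, -1900)
The requested component of w3 is -1900.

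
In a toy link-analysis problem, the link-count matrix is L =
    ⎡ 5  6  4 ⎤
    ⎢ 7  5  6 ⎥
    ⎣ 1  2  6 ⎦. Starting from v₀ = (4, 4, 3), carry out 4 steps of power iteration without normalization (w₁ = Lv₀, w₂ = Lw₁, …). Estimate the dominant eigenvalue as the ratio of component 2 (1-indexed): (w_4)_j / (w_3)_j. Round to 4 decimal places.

w1 = Lv₀ = (5·4 + 6·4 + 4·3; 7·4 + 5·4 + 6·3; 1·4 + 2·4 + 6·3) = (56, 66, 30)
w2 = Lw1 = (5·56 + 6·66 + 4·30; 7·56 + 5·66 + 6·30; 1·56 + 2·66 + 6·30) = (796, 902, 368)
w3 = Lw2 = (10864, 12290, 4808)
w4 = Lw3 = (147292, 166346, 64292)
Ratio at component: 166346 / 12290 = 13.5351

λ ≈ 13.5351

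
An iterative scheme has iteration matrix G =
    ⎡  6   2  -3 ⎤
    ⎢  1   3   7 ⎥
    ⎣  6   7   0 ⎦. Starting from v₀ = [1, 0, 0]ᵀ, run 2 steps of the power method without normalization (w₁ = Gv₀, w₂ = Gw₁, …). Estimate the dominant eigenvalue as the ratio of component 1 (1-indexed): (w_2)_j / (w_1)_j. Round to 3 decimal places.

w1 = Gv₀ = (6, 1, 6)
w2 = Gw1 = (20, 51, 43)
Ratio at component: 20 / 6 = 3.333

λ ≈ 3.333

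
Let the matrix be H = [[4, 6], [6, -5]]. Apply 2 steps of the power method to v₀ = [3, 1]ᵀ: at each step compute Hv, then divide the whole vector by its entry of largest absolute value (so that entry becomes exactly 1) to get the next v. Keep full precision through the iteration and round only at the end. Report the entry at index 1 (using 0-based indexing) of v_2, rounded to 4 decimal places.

0.2867

Hv0 = (18.00000, 13.00000); divide by 18.00000 → v1 = (1.00000, 0.72222)
Hv1 = (8.33333, 2.38889); divide by 8.33333 → v2 = (1.00000, 0.28667)
Requested entry of v2: 43/150 = 0.2867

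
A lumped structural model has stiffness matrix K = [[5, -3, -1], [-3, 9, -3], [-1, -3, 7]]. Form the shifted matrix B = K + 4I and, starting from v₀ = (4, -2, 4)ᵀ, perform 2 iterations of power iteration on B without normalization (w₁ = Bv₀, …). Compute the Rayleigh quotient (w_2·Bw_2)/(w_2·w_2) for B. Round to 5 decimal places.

μ ≈ 15.61581

B = K + 4I has rows (9, -3, -1); (-3, 13, -3); (-1, -3, 11)
w1 = Bv₀ = (9·4 + (-3)·(-2) + (-1)·4; (-3)·4 + 13·(-2) + (-3)·4; (-1)·4 + (-3)·(-2) + 11·4) = (38, -50, 46)
w2 = Bw1 = (9·38 + (-3)·(-50) + (-1)·46; (-3)·38 + 13·(-50) + (-3)·46; (-1)·38 + (-3)·(-50) + 11·46) = (446, -902, 618)
Bw2 = (6102, -14918, 9058)
w2·Bw2 = 21775372; w2·w2 = 1394444; μ ≈ 21775372/1394444 = 15.61581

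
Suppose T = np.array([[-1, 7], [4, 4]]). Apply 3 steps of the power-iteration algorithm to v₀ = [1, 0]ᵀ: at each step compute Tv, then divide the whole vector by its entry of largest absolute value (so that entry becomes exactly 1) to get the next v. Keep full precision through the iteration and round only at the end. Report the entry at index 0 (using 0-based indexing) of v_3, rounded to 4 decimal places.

0.3354

Tv0 = (-1.00000, 4.00000); divide by 4.00000 → v1 = (-0.25000, 1.00000)
Tv1 = (7.25000, 3.00000); divide by 7.25000 → v2 = (1.00000, 0.41379)
Tv2 = (1.89655, 5.65517); divide by 5.65517 → v3 = (0.33537, 1.00000)
Requested entry of v3: 55/164 = 0.3354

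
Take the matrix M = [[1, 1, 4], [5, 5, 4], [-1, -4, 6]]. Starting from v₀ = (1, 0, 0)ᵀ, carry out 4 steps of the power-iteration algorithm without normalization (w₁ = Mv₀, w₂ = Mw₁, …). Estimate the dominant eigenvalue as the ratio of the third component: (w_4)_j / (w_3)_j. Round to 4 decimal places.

w1 = Mv₀ = (1·1 + 1·0 + 4·0; 5·1 + 5·0 + 4·0; (-1)·1 + (-4)·0 + 6·0) = (1, 5, -1)
w2 = Mw1 = (1·1 + 1·5 + 4·(-1); 5·1 + 5·5 + 4·(-1); (-1)·1 + (-4)·5 + 6·(-1)) = (2, 26, -27)
w3 = Mw2 = (-80, 32, -268)
w4 = Mw3 = (-1120, -1312, -1656)
Ratio at component: -1656 / -268 = 6.1791

λ ≈ 6.1791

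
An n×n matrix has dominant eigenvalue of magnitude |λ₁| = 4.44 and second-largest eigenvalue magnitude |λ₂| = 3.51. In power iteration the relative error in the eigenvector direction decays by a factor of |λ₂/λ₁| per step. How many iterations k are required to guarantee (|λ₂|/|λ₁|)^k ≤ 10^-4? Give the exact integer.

40

|λ₂/λ₁| = 3.51/4.44 = 0.79054
Need k ≥ ln(10^-4) / ln(0.79054) = -9.2103 / -0.2350 ≈ 39.187
Smallest integer k satisfying the bound: 40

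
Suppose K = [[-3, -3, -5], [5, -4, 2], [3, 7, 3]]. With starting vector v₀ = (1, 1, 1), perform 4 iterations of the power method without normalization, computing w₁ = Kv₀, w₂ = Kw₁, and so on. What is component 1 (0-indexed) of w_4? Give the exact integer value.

-155

w1 = Kv₀ = ((-3)·1 + (-3)·1 + (-5)·1; 5·1 + (-4)·1 + 2·1; 3·1 + 7·1 + 3·1) = (-11, 3, 13)
w2 = Kw1 = ((-3)·(-11) + (-3)·3 + (-5)·13; 5·(-11) + (-4)·3 + 2·13; 3·(-11) + 7·3 + 3·13) = (-41, -41, 27)
w3 = Kw2 = (111, 13, -329)
w4 = Kw3 = (1273, -155, -563)
The requested component of w4 is -155.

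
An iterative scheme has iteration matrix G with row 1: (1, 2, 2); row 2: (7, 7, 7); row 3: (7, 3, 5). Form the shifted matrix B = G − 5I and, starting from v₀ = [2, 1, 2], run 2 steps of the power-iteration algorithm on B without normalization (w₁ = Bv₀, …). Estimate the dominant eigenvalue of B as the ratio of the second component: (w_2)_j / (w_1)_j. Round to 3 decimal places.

5.500

B = G − 5I has rows (-4, 2, 2); (7, 2, 7); (7, 3, 0)
w1 = Bv₀ = (-2, 30, 17)
w2 = Bw1 = (102, 165, 76)
Ratio: 165/30 = 5.500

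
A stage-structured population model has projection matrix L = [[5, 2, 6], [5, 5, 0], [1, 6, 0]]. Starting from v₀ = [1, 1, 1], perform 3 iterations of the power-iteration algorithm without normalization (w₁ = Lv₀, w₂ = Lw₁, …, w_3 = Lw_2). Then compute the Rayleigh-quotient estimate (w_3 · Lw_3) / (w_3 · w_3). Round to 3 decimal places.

w1 = Lv₀ = (13, 10, 7)
w2 = Lw1 = (127, 115, 73)
w3 = Lw2 = (1303, 1210, 817)
Lw3 = (13837, 12565, 8563)
w3·Lw3 = 1303·13837 + 1210·12565 + 817·8563 = 40229232; w3·w3 = 1303·1303 + 1210·1210 + 817·817 = 3829398
λ ≈ 40229232/3829398 = 10.505

λ ≈ 10.505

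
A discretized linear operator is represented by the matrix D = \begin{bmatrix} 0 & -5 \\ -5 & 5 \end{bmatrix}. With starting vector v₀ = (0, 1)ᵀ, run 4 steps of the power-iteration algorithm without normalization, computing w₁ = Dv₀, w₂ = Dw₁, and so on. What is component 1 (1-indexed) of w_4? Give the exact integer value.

w1 = Dv₀ = (0·0 + (-5)·1; (-5)·0 + 5·1) = (-5, 5)
w2 = Dw1 = (0·(-5) + (-5)·5; (-5)·(-5) + 5·5) = (-25, 50)
w3 = Dw2 = (-250, 375)
w4 = Dw3 = (-1875, 3125)
The requested component of w4 is -1875.

-1875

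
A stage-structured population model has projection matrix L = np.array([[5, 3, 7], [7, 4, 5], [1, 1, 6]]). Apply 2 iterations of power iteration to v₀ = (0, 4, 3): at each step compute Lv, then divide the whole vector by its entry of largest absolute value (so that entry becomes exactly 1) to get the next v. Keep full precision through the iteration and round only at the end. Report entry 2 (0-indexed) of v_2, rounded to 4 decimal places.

Lv0 = (33.00000, 31.00000, 22.00000); divide by 33.00000 → v1 = (1.00000, 0.93939, 0.66667)
Lv1 = (12.48485, 14.09091, 5.93939); divide by 14.09091 → v2 = (0.88602, 1.00000, 0.42151)
Requested entry of v2: 196/465 = 0.4215

0.4215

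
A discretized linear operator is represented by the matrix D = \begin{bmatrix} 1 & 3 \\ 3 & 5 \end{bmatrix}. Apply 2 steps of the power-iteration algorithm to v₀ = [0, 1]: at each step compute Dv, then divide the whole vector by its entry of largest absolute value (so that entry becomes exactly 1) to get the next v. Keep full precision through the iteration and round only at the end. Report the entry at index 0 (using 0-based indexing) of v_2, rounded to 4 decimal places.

Dv0 = (3.00000, 5.00000); divide by 5.00000 → v1 = (0.60000, 1.00000)
Dv1 = (3.60000, 6.80000); divide by 6.80000 → v2 = (0.52941, 1.00000)
Requested entry of v2: 18/34 = 0.5294

0.5294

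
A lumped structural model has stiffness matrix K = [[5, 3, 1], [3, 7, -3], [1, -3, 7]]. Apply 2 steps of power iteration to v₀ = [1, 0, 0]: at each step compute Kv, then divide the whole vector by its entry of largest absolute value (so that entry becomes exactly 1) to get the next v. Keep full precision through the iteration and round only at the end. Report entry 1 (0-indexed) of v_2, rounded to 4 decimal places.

0.9429

Kv0 = (5.00000, 3.00000, 1.00000); divide by 5.00000 → v1 = (1.00000, 0.60000, 0.20000)
Kv1 = (7.00000, 6.60000, 0.60000); divide by 7.00000 → v2 = (1.00000, 0.94286, 0.08571)
Requested entry of v2: 33/35 = 0.9429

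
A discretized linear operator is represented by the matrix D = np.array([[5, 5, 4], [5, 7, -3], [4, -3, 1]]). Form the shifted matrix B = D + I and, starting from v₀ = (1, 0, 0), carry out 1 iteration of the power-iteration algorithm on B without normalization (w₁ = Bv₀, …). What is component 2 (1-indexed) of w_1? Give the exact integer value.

B = D + I has rows (6, 5, 4); (5, 8, -3); (4, -3, 2)
w1 = Bv₀ = (6, 5, 4)
Requested component of w1: 5

5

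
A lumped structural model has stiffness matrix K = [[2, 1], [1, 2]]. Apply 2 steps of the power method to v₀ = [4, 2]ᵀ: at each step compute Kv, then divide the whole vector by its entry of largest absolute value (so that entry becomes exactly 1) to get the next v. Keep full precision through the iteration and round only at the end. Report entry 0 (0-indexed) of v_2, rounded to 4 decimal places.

Kv0 = (10.00000, 8.00000); divide by 10.00000 → v1 = (1.00000, 0.80000)
Kv1 = (2.80000, 2.60000); divide by 2.80000 → v2 = (1.00000, 0.92857)
Requested entry of v2: 28/28 = 1.0000

1.0000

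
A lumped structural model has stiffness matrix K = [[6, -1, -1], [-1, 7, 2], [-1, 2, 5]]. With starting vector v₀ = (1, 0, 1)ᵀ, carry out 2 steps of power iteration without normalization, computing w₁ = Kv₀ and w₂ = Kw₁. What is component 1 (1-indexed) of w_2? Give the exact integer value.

w1 = Kv₀ = (5, 1, 4)
w2 = Kw1 = (25, 10, 17)
The requested component of w2 is 25.

25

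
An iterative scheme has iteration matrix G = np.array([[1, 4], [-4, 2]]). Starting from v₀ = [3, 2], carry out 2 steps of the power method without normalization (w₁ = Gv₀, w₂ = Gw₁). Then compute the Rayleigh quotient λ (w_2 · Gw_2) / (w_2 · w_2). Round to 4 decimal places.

λ ≈ 1.8909

w1 = Gv₀ = (11, -8)
w2 = Gw1 = (-21, -60)
Gw2 = (-261, -36)
w2·Gw2 = (-21)·(-261) + (-60)·(-36) = 7641; w2·w2 = (-21)·(-21) + (-60)·(-60) = 4041
λ ≈ 7641/4041 = 1.8909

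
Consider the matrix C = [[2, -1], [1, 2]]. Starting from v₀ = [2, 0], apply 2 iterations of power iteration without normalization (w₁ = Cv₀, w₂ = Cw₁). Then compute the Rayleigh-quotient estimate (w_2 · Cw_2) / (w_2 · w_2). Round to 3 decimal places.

w1 = Cv₀ = (2·2 + (-1)·0; 1·2 + 2·0) = (4, 2)
w2 = Cw1 = (2·4 + (-1)·2; 1·4 + 2·2) = (6, 8)
Cw2 = (4, 22)
w2·Cw2 = 6·4 + 8·22 = 200; w2·w2 = 6·6 + 8·8 = 100
λ ≈ 200/100 = 2.000

λ ≈ 2.000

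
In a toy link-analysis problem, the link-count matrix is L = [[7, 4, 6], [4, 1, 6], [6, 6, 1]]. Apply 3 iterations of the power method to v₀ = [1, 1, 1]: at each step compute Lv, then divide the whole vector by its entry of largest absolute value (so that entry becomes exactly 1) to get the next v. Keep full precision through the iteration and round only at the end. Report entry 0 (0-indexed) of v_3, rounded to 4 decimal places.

Lv0 = (17.00000, 11.00000, 13.00000); divide by 17.00000 → v1 = (1.00000, 0.64706, 0.76471)
Lv1 = (14.17647, 9.23529, 10.64706); divide by 14.17647 → v2 = (1.00000, 0.65145, 0.75104)
Lv2 = (14.11203, 9.15768, 10.65975); divide by 14.11203 → v3 = (1.00000, 0.64893, 0.75537)
Requested entry of v3: 3401/3401 = 1.0000

1.0000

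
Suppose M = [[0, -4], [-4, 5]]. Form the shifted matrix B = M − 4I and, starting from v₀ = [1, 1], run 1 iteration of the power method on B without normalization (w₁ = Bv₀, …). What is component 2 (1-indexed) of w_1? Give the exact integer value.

-3

B = M − 4I has rows (-4, -4); (-4, 1)
w1 = Bv₀ = ((-4)·1 + (-4)·1; (-4)·1 + 1·1) = (-8, -3)
Requested component of w1: -3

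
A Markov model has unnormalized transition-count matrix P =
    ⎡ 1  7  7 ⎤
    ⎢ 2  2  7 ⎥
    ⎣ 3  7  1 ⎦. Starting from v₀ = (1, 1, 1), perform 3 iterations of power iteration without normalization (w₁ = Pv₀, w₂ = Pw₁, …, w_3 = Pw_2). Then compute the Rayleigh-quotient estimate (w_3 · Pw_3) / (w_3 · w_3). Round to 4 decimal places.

11.7457

w1 = Pv₀ = (1·1 + 7·1 + 7·1; 2·1 + 2·1 + 7·1; 3·1 + 7·1 + 1·1) = (15, 11, 11)
w2 = Pw1 = (1·15 + 7·11 + 7·11; 2·15 + 2·11 + 7·11; 3·15 + 7·11 + 1·11) = (169, 129, 133)
w3 = Pw2 = (2003, 1527, 1543)
Pw3 = (23493, 17861, 18241)
w3·Pw3 = 2003·23493 + 1527·17861 + 1543·18241 = 102476089; w3·w3 = 2003·2003 + 1527·1527 + 1543·1543 = 8724587
λ ≈ 102476089/8724587 = 11.7457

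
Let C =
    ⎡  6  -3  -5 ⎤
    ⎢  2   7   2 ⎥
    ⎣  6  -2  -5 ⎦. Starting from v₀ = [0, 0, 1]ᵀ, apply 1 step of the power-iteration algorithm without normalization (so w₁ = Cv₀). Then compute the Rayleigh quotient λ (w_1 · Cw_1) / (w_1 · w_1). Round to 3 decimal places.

1.630

w1 = Cv₀ = (6·0 + (-3)·0 + (-5)·1; 2·0 + 7·0 + 2·1; 6·0 + (-2)·0 + (-5)·1) = (-5, 2, -5)
Cw1 = (-11, -6, -9)
w1·Cw1 = (-5)·(-11) + 2·(-6) + (-5)·(-9) = 88; w1·w1 = (-5)·(-5) + 2·2 + (-5)·(-5) = 54
λ ≈ 88/54 = 1.630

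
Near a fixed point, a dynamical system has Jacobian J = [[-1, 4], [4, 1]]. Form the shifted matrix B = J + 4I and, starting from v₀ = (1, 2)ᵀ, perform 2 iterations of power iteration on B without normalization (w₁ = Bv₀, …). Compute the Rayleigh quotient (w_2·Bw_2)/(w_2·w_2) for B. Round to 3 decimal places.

B = J + 4I has rows (3, 4); (4, 5)
w1 = Bv₀ = (3·1 + 4·2; 4·1 + 5·2) = (11, 14)
w2 = Bw1 = (3·11 + 4·14; 4·11 + 5·14) = (89, 114)
Bw2 = (723, 926)
w2·Bw2 = 169911; w2·w2 = 20917; μ ≈ 169911/20917 = 8.123

μ ≈ 8.123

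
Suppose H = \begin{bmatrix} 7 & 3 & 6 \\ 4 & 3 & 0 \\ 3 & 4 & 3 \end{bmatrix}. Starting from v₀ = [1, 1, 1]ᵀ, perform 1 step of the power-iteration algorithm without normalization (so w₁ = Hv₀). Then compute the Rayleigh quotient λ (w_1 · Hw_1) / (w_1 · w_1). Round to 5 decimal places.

11.71111

w1 = Hv₀ = (7·1 + 3·1 + 6·1; 4·1 + 3·1 + 0·1; 3·1 + 4·1 + 3·1) = (16, 7, 10)
Hw1 = (193, 85, 106)
w1·Hw1 = 16·193 + 7·85 + 10·106 = 4743; w1·w1 = 16·16 + 7·7 + 10·10 = 405
λ ≈ 4743/405 = 11.71111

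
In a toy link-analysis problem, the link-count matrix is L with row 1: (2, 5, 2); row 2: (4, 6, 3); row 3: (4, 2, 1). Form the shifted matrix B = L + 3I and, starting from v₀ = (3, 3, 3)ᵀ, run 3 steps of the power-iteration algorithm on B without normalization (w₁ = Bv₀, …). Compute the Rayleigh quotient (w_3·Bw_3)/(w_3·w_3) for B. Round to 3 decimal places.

μ ≈ 13.416

B = L + 3I has rows (5, 5, 2); (4, 9, 3); (4, 2, 4)
w1 = Bv₀ = (5·3 + 5·3 + 2·3; 4·3 + 9·3 + 3·3; 4·3 + 2·3 + 4·3) = (36, 48, 30)
w2 = Bw1 = (5·36 + 5·48 + 2·30; 4·36 + 9·48 + 3·30; 4·36 + 2·48 + 4·30) = (480, 666, 360)
w3 = Bw2 = (6450, 8994, 4692)
Bw3 = (86604, 120822, 62556)
w3·Bw3 = 1938781620; w3·w3 = 144509400; μ ≈ 1938781620/144509400 = 13.416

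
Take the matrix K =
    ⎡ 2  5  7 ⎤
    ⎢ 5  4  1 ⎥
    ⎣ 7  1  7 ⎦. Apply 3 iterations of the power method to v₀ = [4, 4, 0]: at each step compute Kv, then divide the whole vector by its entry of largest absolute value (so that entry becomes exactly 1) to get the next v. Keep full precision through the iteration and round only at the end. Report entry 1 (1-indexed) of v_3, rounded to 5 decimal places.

Kv0 = (28.000000, 36.000000, 32.000000); divide by 36.000000 → v1 = (0.777778, 1.000000, 0.888889)
Kv1 = (12.777778, 8.777778, 12.666667); divide by 12.777778 → v2 = (1.000000, 0.686957, 0.991304)
Kv2 = (12.373913, 8.739130, 14.626087); divide by 14.626087 → v3 = (0.846017, 0.597503, 1.000000)
Requested entry of v3: 5692/6728 = 0.84602

0.84602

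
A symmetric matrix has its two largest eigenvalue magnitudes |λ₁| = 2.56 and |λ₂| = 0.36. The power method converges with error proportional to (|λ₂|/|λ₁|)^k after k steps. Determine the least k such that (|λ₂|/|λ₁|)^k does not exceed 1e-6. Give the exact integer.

|λ₂/λ₁| = 0.36/2.56 = 0.14063
Need k ≥ ln(1e-6) / ln(0.14063) = -13.8155 / -1.9617 ≈ 7.043
Smallest integer k satisfying the bound: 8

8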